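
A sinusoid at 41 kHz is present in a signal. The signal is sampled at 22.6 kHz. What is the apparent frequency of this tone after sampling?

4.2 kHz

41 kHz mod fs = 18.4 kHz.
18.4 kHz > fs/2 = 11.3 kHz, folds to fs − 18.4 kHz = 4.2 kHz.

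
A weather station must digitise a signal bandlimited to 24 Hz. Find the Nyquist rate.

48 Hz

Nyquist rate = 2 × 24 Hz = 48 Hz.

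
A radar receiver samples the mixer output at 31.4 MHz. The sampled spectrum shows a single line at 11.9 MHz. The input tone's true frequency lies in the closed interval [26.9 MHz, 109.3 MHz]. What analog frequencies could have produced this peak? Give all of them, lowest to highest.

Frequencies that alias to 11.9 MHz are k·fs ± 11.9 MHz for integer k ≥ 0.
k=0: 11.9 MHz.
k=1: 19.5 MHz, 43.3 MHz.
k=2: 50.9 MHz, 74.7 MHz.
k=3: 82.3 MHz, 106.1 MHz.
k=4: 113.7 MHz, 137.5 MHz.
Within [26.9 MHz, 109.3 MHz]: 43.3 MHz, 50.9 MHz, 74.7 MHz, 82.3 MHz, 106.1 MHz.

43.3 MHz, 50.9 MHz, 74.7 MHz, 82.3 MHz, 106.1 MHz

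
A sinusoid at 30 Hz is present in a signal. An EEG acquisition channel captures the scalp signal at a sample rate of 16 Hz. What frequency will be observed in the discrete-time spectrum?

2 Hz

30 Hz mod fs = 14 Hz.
14 Hz > fs/2 = 8 Hz, folds to fs − 14 Hz = 2 Hz.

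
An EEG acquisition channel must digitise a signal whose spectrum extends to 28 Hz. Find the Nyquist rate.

Nyquist rate = 2 × 28 Hz = 56 Hz.

56 Hz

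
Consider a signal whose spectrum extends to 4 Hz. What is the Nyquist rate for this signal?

Nyquist rate = 2 × 4 Hz = 8 Hz.

8 Hz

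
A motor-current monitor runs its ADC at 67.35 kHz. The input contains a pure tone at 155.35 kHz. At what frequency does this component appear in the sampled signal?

155.35 kHz mod fs = 20.65 kHz.
20.65 kHz ≤ fs/2 = 33.675 kHz, appears at 20.65 kHz.

20.65 kHz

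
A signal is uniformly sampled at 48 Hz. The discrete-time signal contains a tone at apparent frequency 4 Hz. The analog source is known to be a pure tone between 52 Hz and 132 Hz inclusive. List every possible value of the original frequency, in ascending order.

52 Hz, 92 Hz, 100 Hz

Frequencies that alias to 4 Hz are k·fs ± 4 Hz for integer k ≥ 0.
k=0: 4 Hz.
k=1: 44 Hz, 52 Hz.
k=2: 92 Hz, 100 Hz.
k=3: 140 Hz, 148 Hz.
Within [52 Hz, 132 Hz]: 52 Hz, 92 Hz, 100 Hz.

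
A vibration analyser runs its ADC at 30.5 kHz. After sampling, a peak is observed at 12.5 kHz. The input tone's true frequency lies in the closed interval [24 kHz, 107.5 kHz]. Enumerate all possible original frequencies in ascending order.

Frequencies that alias to 12.5 kHz are k·fs ± 12.5 kHz for integer k ≥ 0.
k=0: 12.5 kHz.
k=1: 18 kHz, 43 kHz.
k=2: 48.5 kHz, 73.5 kHz.
k=3: 79 kHz, 104 kHz.
k=4: 109.5 kHz, 134.5 kHz.
Within [24 kHz, 107.5 kHz]: 43 kHz, 48.5 kHz, 73.5 kHz, 79 kHz, 104 kHz.

43 kHz, 48.5 kHz, 73.5 kHz, 79 kHz, 104 kHz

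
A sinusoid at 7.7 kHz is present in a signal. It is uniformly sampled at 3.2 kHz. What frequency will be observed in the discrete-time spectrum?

7.7 kHz mod fs = 1.3 kHz.
1.3 kHz ≤ fs/2 = 1.6 kHz, appears at 1.3 kHz.

1.3 kHz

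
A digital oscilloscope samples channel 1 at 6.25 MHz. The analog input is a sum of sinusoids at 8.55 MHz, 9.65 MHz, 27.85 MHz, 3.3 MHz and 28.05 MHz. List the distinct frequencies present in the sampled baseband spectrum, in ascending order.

fs/2 = 3.125 MHz.
8.55 MHz mod fs = 2.3 MHz.
2.3 MHz ≤ fs/2 = 3.125 MHz, appears at 2.3 MHz.
9.65 MHz mod fs = 3.4 MHz.
3.4 MHz > fs/2 = 3.125 MHz, folds to fs − 3.4 MHz = 2.85 MHz.
27.85 MHz mod fs = 2.85 MHz.
2.85 MHz ≤ fs/2 = 3.125 MHz, appears at 2.85 MHz.
3.3 MHz > fs/2 = 3.125 MHz, folds to fs − 3.3 MHz = 2.95 MHz.
28.05 MHz mod fs = 3.05 MHz.
3.05 MHz ≤ fs/2 = 3.125 MHz, appears at 3.05 MHz.
Distinct values: {2.3 MHz, 2.85 MHz, 2.95 MHz, 3.05 MHz}.

2.3 MHz, 2.85 MHz, 2.95 MHz, 3.05 MHz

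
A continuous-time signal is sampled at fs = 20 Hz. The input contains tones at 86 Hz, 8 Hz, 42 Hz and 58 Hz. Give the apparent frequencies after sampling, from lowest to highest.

fs/2 = 10 Hz.
86 Hz mod fs = 6 Hz.
6 Hz ≤ fs/2 = 10 Hz, appears at 6 Hz.
8 Hz ≤ fs/2 = 10 Hz, passes unchanged.
42 Hz mod fs = 2 Hz.
2 Hz ≤ fs/2 = 10 Hz, appears at 2 Hz.
58 Hz mod fs = 18 Hz.
18 Hz > fs/2 = 10 Hz, folds to fs − 18 Hz = 2 Hz.
Distinct values: {2 Hz, 6 Hz, 8 Hz}.

2 Hz, 6 Hz, 8 Hz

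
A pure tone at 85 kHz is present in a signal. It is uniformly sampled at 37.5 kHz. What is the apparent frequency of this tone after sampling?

10 kHz

85 kHz mod fs = 10 kHz.
10 kHz ≤ fs/2 = 18.75 kHz, appears at 10 kHz.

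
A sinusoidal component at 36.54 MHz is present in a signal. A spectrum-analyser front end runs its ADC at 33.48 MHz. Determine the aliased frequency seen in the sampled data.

36.54 MHz mod fs = 3.06 MHz.
3.06 MHz ≤ fs/2 = 16.74 MHz, appears at 3.06 MHz.

3.06 MHz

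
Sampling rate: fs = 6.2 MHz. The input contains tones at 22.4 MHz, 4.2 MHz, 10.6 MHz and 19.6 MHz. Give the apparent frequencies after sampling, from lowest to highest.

fs/2 = 3.1 MHz.
22.4 MHz mod fs = 3.8 MHz.
3.8 MHz > fs/2 = 3.1 MHz, folds to fs − 3.8 MHz = 2.4 MHz.
4.2 MHz > fs/2 = 3.1 MHz, folds to fs − 4.2 MHz = 2 MHz.
10.6 MHz mod fs = 4.4 MHz.
4.4 MHz > fs/2 = 3.1 MHz, folds to fs − 4.4 MHz = 1.8 MHz.
19.6 MHz mod fs = 1 MHz.
1 MHz ≤ fs/2 = 3.1 MHz, appears at 1 MHz.
Distinct values: {1 MHz, 1.8 MHz, 2 MHz, 2.4 MHz}.

1 MHz, 1.8 MHz, 2 MHz, 2.4 MHz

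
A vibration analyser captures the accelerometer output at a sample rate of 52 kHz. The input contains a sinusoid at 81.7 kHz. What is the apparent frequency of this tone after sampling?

22.3 kHz

81.7 kHz mod fs = 29.7 kHz.
29.7 kHz > fs/2 = 26 kHz, folds to fs − 29.7 kHz = 22.3 kHz.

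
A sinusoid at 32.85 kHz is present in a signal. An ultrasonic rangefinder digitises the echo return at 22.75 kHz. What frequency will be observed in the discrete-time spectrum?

10.1 kHz

32.85 kHz mod fs = 10.1 kHz.
10.1 kHz ≤ fs/2 = 11.375 kHz, appears at 10.1 kHz.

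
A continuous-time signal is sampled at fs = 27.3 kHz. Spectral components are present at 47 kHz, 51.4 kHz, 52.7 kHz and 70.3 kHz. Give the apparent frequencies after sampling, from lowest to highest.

1.9 kHz, 3.2 kHz, 7.6 kHz, 11.6 kHz

fs/2 = 13.65 kHz.
47 kHz mod fs = 19.7 kHz.
19.7 kHz > fs/2 = 13.65 kHz, folds to fs − 19.7 kHz = 7.6 kHz.
51.4 kHz mod fs = 24.1 kHz.
24.1 kHz > fs/2 = 13.65 kHz, folds to fs − 24.1 kHz = 3.2 kHz.
52.7 kHz mod fs = 25.4 kHz.
25.4 kHz > fs/2 = 13.65 kHz, folds to fs − 25.4 kHz = 1.9 kHz.
70.3 kHz mod fs = 15.7 kHz.
15.7 kHz > fs/2 = 13.65 kHz, folds to fs − 15.7 kHz = 11.6 kHz.
Distinct values: {1.9 kHz, 3.2 kHz, 7.6 kHz, 11.6 kHz}.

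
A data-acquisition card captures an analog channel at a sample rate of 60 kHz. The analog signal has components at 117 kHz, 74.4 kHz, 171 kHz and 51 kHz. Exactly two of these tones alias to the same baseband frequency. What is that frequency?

9 kHz

fs/2 = 30 kHz.
117 kHz mod fs = 57 kHz.
57 kHz > fs/2 = 30 kHz, folds to fs − 57 kHz = 3 kHz.
74.4 kHz mod fs = 14.4 kHz.
14.4 kHz ≤ fs/2 = 30 kHz, appears at 14.4 kHz.
171 kHz mod fs = 51 kHz.
51 kHz > fs/2 = 30 kHz, folds to fs − 51 kHz = 9 kHz.
51 kHz > fs/2 = 30 kHz, folds to fs − 51 kHz = 9 kHz.
51 kHz and 171 kHz both map to 9 kHz.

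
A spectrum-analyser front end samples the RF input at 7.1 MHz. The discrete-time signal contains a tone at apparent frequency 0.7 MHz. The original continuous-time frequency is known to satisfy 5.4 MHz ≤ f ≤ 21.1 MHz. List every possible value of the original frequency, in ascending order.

6.4 MHz, 7.8 MHz, 13.5 MHz, 14.9 MHz, 20.6 MHz

Frequencies that alias to 0.7 MHz are k·fs ± 0.7 MHz for integer k ≥ 0.
k=0: 0.7 MHz.
k=1: 6.4 MHz, 7.8 MHz.
k=2: 13.5 MHz, 14.9 MHz.
k=3: 20.6 MHz, 22 MHz.
k=4: 27.7 MHz, 29.1 MHz.
Within [5.4 MHz, 21.1 MHz]: 6.4 MHz, 7.8 MHz, 13.5 MHz, 14.9 MHz, 20.6 MHz.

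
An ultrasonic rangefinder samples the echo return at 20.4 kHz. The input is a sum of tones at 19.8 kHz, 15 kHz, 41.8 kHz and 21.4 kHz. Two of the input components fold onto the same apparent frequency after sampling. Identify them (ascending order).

21.4 kHz, 41.8 kHz

fs/2 = 10.2 kHz.
19.8 kHz > fs/2 = 10.2 kHz, folds to fs − 19.8 kHz = 0.6 kHz.
15 kHz > fs/2 = 10.2 kHz, folds to fs − 15 kHz = 5.4 kHz.
41.8 kHz mod fs = 1 kHz.
1 kHz ≤ fs/2 = 10.2 kHz, appears at 1 kHz.
21.4 kHz mod fs = 1 kHz.
1 kHz ≤ fs/2 = 10.2 kHz, appears at 1 kHz.
21.4 kHz and 41.8 kHz both map to 1 kHz.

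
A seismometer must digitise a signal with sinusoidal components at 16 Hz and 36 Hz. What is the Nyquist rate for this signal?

72 Hz

Highest-frequency component: 36 Hz.
Nyquist rate = 2 × 36 Hz = 72 Hz.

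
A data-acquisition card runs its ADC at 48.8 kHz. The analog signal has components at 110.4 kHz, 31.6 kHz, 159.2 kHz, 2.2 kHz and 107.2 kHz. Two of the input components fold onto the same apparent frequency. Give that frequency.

fs/2 = 24.4 kHz.
110.4 kHz mod fs = 12.8 kHz.
12.8 kHz ≤ fs/2 = 24.4 kHz, appears at 12.8 kHz.
31.6 kHz > fs/2 = 24.4 kHz, folds to fs − 31.6 kHz = 17.2 kHz.
159.2 kHz mod fs = 12.8 kHz.
12.8 kHz ≤ fs/2 = 24.4 kHz, appears at 12.8 kHz.
2.2 kHz ≤ fs/2 = 24.4 kHz, passes unchanged.
107.2 kHz mod fs = 9.6 kHz.
9.6 kHz ≤ fs/2 = 24.4 kHz, appears at 9.6 kHz.
110.4 kHz and 159.2 kHz both map to 12.8 kHz.

12.8 kHz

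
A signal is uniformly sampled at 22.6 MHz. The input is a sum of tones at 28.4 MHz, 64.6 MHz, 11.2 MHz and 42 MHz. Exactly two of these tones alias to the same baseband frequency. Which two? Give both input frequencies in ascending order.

fs/2 = 11.3 MHz.
28.4 MHz mod fs = 5.8 MHz.
5.8 MHz ≤ fs/2 = 11.3 MHz, appears at 5.8 MHz.
64.6 MHz mod fs = 19.4 MHz.
19.4 MHz > fs/2 = 11.3 MHz, folds to fs − 19.4 MHz = 3.2 MHz.
11.2 MHz ≤ fs/2 = 11.3 MHz, passes unchanged.
42 MHz mod fs = 19.4 MHz.
19.4 MHz > fs/2 = 11.3 MHz, folds to fs − 19.4 MHz = 3.2 MHz.
42 MHz and 64.6 MHz both map to 3.2 MHz.

42 MHz, 64.6 MHz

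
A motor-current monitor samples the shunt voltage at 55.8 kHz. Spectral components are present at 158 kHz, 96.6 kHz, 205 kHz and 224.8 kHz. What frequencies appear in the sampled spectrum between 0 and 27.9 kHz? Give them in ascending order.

1.6 kHz, 9.4 kHz, 15 kHz, 18.2 kHz

fs/2 = 27.9 kHz.
158 kHz mod fs = 46.4 kHz.
46.4 kHz > fs/2 = 27.9 kHz, folds to fs − 46.4 kHz = 9.4 kHz.
96.6 kHz mod fs = 40.8 kHz.
40.8 kHz > fs/2 = 27.9 kHz, folds to fs − 40.8 kHz = 15 kHz.
205 kHz mod fs = 37.6 kHz.
37.6 kHz > fs/2 = 27.9 kHz, folds to fs − 37.6 kHz = 18.2 kHz.
224.8 kHz mod fs = 1.6 kHz.
1.6 kHz ≤ fs/2 = 27.9 kHz, appears at 1.6 kHz.
Distinct values: {1.6 kHz, 9.4 kHz, 15 kHz, 18.2 kHz}.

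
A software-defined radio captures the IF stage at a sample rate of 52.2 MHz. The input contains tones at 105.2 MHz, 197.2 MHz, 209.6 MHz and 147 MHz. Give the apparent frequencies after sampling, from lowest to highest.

fs/2 = 26.1 MHz.
105.2 MHz mod fs = 0.8 MHz.
0.8 MHz ≤ fs/2 = 26.1 MHz, appears at 0.8 MHz.
197.2 MHz mod fs = 40.6 MHz.
40.6 MHz > fs/2 = 26.1 MHz, folds to fs − 40.6 MHz = 11.6 MHz.
209.6 MHz mod fs = 0.8 MHz.
0.8 MHz ≤ fs/2 = 26.1 MHz, appears at 0.8 MHz.
147 MHz mod fs = 42.6 MHz.
42.6 MHz > fs/2 = 26.1 MHz, folds to fs − 42.6 MHz = 9.6 MHz.
Distinct values: {0.8 MHz, 9.6 MHz, 11.6 MHz}.

0.8 MHz, 9.6 MHz, 11.6 MHz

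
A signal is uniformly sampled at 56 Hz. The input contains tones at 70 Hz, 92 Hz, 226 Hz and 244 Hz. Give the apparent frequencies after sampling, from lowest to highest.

2 Hz, 14 Hz, 20 Hz

fs/2 = 28 Hz.
70 Hz mod fs = 14 Hz.
14 Hz ≤ fs/2 = 28 Hz, appears at 14 Hz.
92 Hz mod fs = 36 Hz.
36 Hz > fs/2 = 28 Hz, folds to fs − 36 Hz = 20 Hz.
226 Hz mod fs = 2 Hz.
2 Hz ≤ fs/2 = 28 Hz, appears at 2 Hz.
244 Hz mod fs = 20 Hz.
20 Hz ≤ fs/2 = 28 Hz, appears at 20 Hz.
Distinct values: {2 Hz, 14 Hz, 20 Hz}.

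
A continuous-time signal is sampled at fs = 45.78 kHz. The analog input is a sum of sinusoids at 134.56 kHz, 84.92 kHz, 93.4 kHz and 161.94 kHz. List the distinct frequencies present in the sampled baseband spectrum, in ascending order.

fs/2 = 22.89 kHz.
134.56 kHz mod fs = 43 kHz.
43 kHz > fs/2 = 22.89 kHz, folds to fs − 43 kHz = 2.78 kHz.
84.92 kHz mod fs = 39.14 kHz.
39.14 kHz > fs/2 = 22.89 kHz, folds to fs − 39.14 kHz = 6.64 kHz.
93.4 kHz mod fs = 1.84 kHz.
1.84 kHz ≤ fs/2 = 22.89 kHz, appears at 1.84 kHz.
161.94 kHz mod fs = 24.6 kHz.
24.6 kHz > fs/2 = 22.89 kHz, folds to fs − 24.6 kHz = 21.18 kHz.
Distinct values: {1.84 kHz, 2.78 kHz, 6.64 kHz, 21.18 kHz}.

1.84 kHz, 2.78 kHz, 6.64 kHz, 21.18 kHz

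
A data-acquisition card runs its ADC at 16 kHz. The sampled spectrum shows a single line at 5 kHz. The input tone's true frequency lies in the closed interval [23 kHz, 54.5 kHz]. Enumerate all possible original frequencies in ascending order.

Frequencies that alias to 5 kHz are k·fs ± 5 kHz for integer k ≥ 0.
k=0: 5 kHz.
k=1: 11 kHz, 21 kHz.
k=2: 27 kHz, 37 kHz.
k=3: 43 kHz, 53 kHz.
k=4: 59 kHz, 69 kHz.
Within [23 kHz, 54.5 kHz]: 27 kHz, 37 kHz, 43 kHz, 53 kHz.

27 kHz, 37 kHz, 43 kHz, 53 kHz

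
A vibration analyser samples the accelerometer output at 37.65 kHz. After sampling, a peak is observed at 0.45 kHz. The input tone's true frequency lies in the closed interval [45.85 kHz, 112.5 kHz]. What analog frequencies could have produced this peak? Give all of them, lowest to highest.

74.85 kHz, 75.75 kHz, 112.5 kHz

Frequencies that alias to 0.45 kHz are k·fs ± 0.45 kHz for integer k ≥ 0.
k=0: 0.45 kHz.
k=1: 37.2 kHz, 38.1 kHz.
k=2: 74.85 kHz, 75.75 kHz.
k=3: 112.5 kHz, 113.4 kHz.
k=4: 150.15 kHz, 151.05 kHz.
Within [45.85 kHz, 112.5 kHz]: 74.85 kHz, 75.75 kHz, 112.5 kHz.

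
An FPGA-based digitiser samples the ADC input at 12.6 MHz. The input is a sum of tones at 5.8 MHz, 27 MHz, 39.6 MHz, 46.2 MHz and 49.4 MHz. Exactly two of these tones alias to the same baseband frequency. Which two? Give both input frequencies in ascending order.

fs/2 = 6.3 MHz.
5.8 MHz ≤ fs/2 = 6.3 MHz, passes unchanged.
27 MHz mod fs = 1.8 MHz.
1.8 MHz ≤ fs/2 = 6.3 MHz, appears at 1.8 MHz.
39.6 MHz mod fs = 1.8 MHz.
1.8 MHz ≤ fs/2 = 6.3 MHz, appears at 1.8 MHz.
46.2 MHz mod fs = 8.4 MHz.
8.4 MHz > fs/2 = 6.3 MHz, folds to fs − 8.4 MHz = 4.2 MHz.
49.4 MHz mod fs = 11.6 MHz.
11.6 MHz > fs/2 = 6.3 MHz, folds to fs − 11.6 MHz = 1 MHz.
27 MHz and 39.6 MHz both map to 1.8 MHz.

27 MHz, 39.6 MHz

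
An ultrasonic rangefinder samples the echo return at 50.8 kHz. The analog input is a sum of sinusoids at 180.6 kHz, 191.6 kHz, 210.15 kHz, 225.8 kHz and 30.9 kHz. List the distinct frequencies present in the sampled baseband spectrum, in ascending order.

fs/2 = 25.4 kHz.
180.6 kHz mod fs = 28.2 kHz.
28.2 kHz > fs/2 = 25.4 kHz, folds to fs − 28.2 kHz = 22.6 kHz.
191.6 kHz mod fs = 39.2 kHz.
39.2 kHz > fs/2 = 25.4 kHz, folds to fs − 39.2 kHz = 11.6 kHz.
210.15 kHz mod fs = 6.95 kHz.
6.95 kHz ≤ fs/2 = 25.4 kHz, appears at 6.95 kHz.
225.8 kHz mod fs = 22.6 kHz.
22.6 kHz ≤ fs/2 = 25.4 kHz, appears at 22.6 kHz.
30.9 kHz > fs/2 = 25.4 kHz, folds to fs − 30.9 kHz = 19.9 kHz.
Distinct values: {6.95 kHz, 11.6 kHz, 19.9 kHz, 22.6 kHz}.

6.95 kHz, 11.6 kHz, 19.9 kHz, 22.6 kHz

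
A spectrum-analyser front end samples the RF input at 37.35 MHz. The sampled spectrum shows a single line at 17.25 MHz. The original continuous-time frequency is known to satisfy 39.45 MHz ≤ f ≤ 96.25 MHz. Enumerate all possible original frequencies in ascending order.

54.6 MHz, 57.45 MHz, 91.95 MHz, 94.8 MHz

Frequencies that alias to 17.25 MHz are k·fs ± 17.25 MHz for integer k ≥ 0.
k=0: 17.25 MHz.
k=1: 20.1 MHz, 54.6 MHz.
k=2: 57.45 MHz, 91.95 MHz.
k=3: 94.8 MHz, 129.3 MHz.
k=4: 132.15 MHz, 166.65 MHz.
Within [39.45 MHz, 96.25 MHz]: 54.6 MHz, 57.45 MHz, 91.95 MHz, 94.8 MHz.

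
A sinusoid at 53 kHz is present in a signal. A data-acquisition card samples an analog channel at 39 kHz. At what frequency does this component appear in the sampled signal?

14 kHz

53 kHz mod fs = 14 kHz.
14 kHz ≤ fs/2 = 19.5 kHz, appears at 14 kHz.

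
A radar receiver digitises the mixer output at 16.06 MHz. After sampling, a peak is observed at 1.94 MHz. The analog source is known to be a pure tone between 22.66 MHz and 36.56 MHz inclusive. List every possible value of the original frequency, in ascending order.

Frequencies that alias to 1.94 MHz are k·fs ± 1.94 MHz for integer k ≥ 0.
k=0: 1.94 MHz.
k=1: 14.12 MHz, 18 MHz.
k=2: 30.18 MHz, 34.06 MHz.
k=3: 46.24 MHz, 50.12 MHz.
Within [22.66 MHz, 36.56 MHz]: 30.18 MHz, 34.06 MHz.

30.18 MHz, 34.06 MHz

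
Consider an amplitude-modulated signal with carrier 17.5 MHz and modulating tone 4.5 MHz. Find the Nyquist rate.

AM sidebands sit at fc ± fm = 13 MHz and 22 MHz.
Highest-frequency component: 22 MHz.
Nyquist rate = 2 × 22 MHz = 44 MHz.

44 MHz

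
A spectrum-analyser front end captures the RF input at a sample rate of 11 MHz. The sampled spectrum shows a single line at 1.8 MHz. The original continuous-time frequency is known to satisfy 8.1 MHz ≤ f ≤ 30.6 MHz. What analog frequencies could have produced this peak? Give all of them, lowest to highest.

Frequencies that alias to 1.8 MHz are k·fs ± 1.8 MHz for integer k ≥ 0.
k=0: 1.8 MHz.
k=1: 9.2 MHz, 12.8 MHz.
k=2: 20.2 MHz, 23.8 MHz.
k=3: 31.2 MHz, 34.8 MHz.
Within [8.1 MHz, 30.6 MHz]: 9.2 MHz, 12.8 MHz, 20.2 MHz, 23.8 MHz.

9.2 MHz, 12.8 MHz, 20.2 MHz, 23.8 MHz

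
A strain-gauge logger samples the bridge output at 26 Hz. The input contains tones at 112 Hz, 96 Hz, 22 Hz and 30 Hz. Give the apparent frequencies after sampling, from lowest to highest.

4 Hz, 8 Hz

fs/2 = 13 Hz.
112 Hz mod fs = 8 Hz.
8 Hz ≤ fs/2 = 13 Hz, appears at 8 Hz.
96 Hz mod fs = 18 Hz.
18 Hz > fs/2 = 13 Hz, folds to fs − 18 Hz = 8 Hz.
22 Hz > fs/2 = 13 Hz, folds to fs − 22 Hz = 4 Hz.
30 Hz mod fs = 4 Hz.
4 Hz ≤ fs/2 = 13 Hz, appears at 4 Hz.
Distinct values: {4 Hz, 8 Hz}.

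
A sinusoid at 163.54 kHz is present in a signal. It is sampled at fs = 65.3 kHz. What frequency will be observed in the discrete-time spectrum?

163.54 kHz mod fs = 32.94 kHz.
32.94 kHz > fs/2 = 32.65 kHz, folds to fs − 32.94 kHz = 32.36 kHz.

32.36 kHz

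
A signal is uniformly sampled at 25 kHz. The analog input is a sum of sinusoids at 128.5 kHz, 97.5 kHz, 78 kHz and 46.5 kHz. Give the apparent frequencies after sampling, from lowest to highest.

2.5 kHz, 3 kHz, 3.5 kHz

fs/2 = 12.5 kHz.
128.5 kHz mod fs = 3.5 kHz.
3.5 kHz ≤ fs/2 = 12.5 kHz, appears at 3.5 kHz.
97.5 kHz mod fs = 22.5 kHz.
22.5 kHz > fs/2 = 12.5 kHz, folds to fs − 22.5 kHz = 2.5 kHz.
78 kHz mod fs = 3 kHz.
3 kHz ≤ fs/2 = 12.5 kHz, appears at 3 kHz.
46.5 kHz mod fs = 21.5 kHz.
21.5 kHz > fs/2 = 12.5 kHz, folds to fs − 21.5 kHz = 3.5 kHz.
Distinct values: {2.5 kHz, 3 kHz, 3.5 kHz}.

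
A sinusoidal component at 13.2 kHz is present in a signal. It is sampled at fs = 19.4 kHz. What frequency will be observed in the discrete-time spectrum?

13.2 kHz > fs/2 = 9.7 kHz, folds to fs − 13.2 kHz = 6.2 kHz.

6.2 kHz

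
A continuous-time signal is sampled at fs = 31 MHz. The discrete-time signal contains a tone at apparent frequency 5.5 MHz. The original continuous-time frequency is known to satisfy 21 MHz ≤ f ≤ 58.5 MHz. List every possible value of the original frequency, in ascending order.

Frequencies that alias to 5.5 MHz are k·fs ± 5.5 MHz for integer k ≥ 0.
k=0: 5.5 MHz.
k=1: 25.5 MHz, 36.5 MHz.
k=2: 56.5 MHz, 67.5 MHz.
k=3: 87.5 MHz, 98.5 MHz.
Within [21 MHz, 58.5 MHz]: 25.5 MHz, 36.5 MHz, 56.5 MHz.

25.5 MHz, 36.5 MHz, 56.5 MHz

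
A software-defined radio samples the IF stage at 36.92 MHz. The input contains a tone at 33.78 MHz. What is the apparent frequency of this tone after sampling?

33.78 MHz > fs/2 = 18.46 MHz, folds to fs − 33.78 MHz = 3.14 MHz.

3.14 MHz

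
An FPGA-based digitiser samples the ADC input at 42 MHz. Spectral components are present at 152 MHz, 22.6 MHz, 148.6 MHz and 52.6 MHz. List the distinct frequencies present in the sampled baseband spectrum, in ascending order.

10.6 MHz, 16 MHz, 19.4 MHz

fs/2 = 21 MHz.
152 MHz mod fs = 26 MHz.
26 MHz > fs/2 = 21 MHz, folds to fs − 26 MHz = 16 MHz.
22.6 MHz > fs/2 = 21 MHz, folds to fs − 22.6 MHz = 19.4 MHz.
148.6 MHz mod fs = 22.6 MHz.
22.6 MHz > fs/2 = 21 MHz, folds to fs − 22.6 MHz = 19.4 MHz.
52.6 MHz mod fs = 10.6 MHz.
10.6 MHz ≤ fs/2 = 21 MHz, appears at 10.6 MHz.
Distinct values: {10.6 MHz, 16 MHz, 19.4 MHz}.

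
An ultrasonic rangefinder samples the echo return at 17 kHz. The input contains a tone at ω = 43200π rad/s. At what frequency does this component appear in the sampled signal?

4.6 kHz

ω = 43200π rad/s → f = ω/(2π) = 21600 Hz = 21.6 kHz.
21.6 kHz mod fs = 4.6 kHz.
4.6 kHz ≤ fs/2 = 8.5 kHz, appears at 4.6 kHz.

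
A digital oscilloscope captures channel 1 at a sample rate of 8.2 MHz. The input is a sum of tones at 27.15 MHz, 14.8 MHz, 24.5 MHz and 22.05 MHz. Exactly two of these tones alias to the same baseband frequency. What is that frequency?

fs/2 = 4.1 MHz.
27.15 MHz mod fs = 2.55 MHz.
2.55 MHz ≤ fs/2 = 4.1 MHz, appears at 2.55 MHz.
14.8 MHz mod fs = 6.6 MHz.
6.6 MHz > fs/2 = 4.1 MHz, folds to fs − 6.6 MHz = 1.6 MHz.
24.5 MHz mod fs = 8.1 MHz.
8.1 MHz > fs/2 = 4.1 MHz, folds to fs − 8.1 MHz = 0.1 MHz.
22.05 MHz mod fs = 5.65 MHz.
5.65 MHz > fs/2 = 4.1 MHz, folds to fs − 5.65 MHz = 2.55 MHz.
22.05 MHz and 27.15 MHz both map to 2.55 MHz.

2.55 MHz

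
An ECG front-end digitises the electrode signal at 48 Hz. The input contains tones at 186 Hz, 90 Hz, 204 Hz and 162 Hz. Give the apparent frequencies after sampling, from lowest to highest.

6 Hz, 12 Hz, 18 Hz

fs/2 = 24 Hz.
186 Hz mod fs = 42 Hz.
42 Hz > fs/2 = 24 Hz, folds to fs − 42 Hz = 6 Hz.
90 Hz mod fs = 42 Hz.
42 Hz > fs/2 = 24 Hz, folds to fs − 42 Hz = 6 Hz.
204 Hz mod fs = 12 Hz.
12 Hz ≤ fs/2 = 24 Hz, appears at 12 Hz.
162 Hz mod fs = 18 Hz.
18 Hz ≤ fs/2 = 24 Hz, appears at 18 Hz.
Distinct values: {6 Hz, 12 Hz, 18 Hz}.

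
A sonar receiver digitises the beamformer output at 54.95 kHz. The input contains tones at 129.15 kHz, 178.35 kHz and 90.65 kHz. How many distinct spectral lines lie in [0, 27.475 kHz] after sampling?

2

fs/2 = 27.475 kHz.
129.15 kHz mod fs = 19.25 kHz.
19.25 kHz ≤ fs/2 = 27.475 kHz, appears at 19.25 kHz.
178.35 kHz mod fs = 13.5 kHz.
13.5 kHz ≤ fs/2 = 27.475 kHz, appears at 13.5 kHz.
90.65 kHz mod fs = 35.7 kHz.
35.7 kHz > fs/2 = 27.475 kHz, folds to fs − 35.7 kHz = 19.25 kHz.
Distinct values: {13.5 kHz, 19.25 kHz} → 2.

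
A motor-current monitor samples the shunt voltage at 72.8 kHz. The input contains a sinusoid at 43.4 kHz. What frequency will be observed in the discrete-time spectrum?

43.4 kHz > fs/2 = 36.4 kHz, folds to fs − 43.4 kHz = 29.4 kHz.

29.4 kHz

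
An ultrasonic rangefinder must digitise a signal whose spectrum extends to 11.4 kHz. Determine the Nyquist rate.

Nyquist rate = 2 × 11.4 kHz = 22.8 kHz.

22.8 kHz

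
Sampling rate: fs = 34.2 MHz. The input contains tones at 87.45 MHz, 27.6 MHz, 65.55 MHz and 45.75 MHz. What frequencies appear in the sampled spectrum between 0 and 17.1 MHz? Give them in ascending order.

2.85 MHz, 6.6 MHz, 11.55 MHz, 15.15 MHz

fs/2 = 17.1 MHz.
87.45 MHz mod fs = 19.05 MHz.
19.05 MHz > fs/2 = 17.1 MHz, folds to fs − 19.05 MHz = 15.15 MHz.
27.6 MHz > fs/2 = 17.1 MHz, folds to fs − 27.6 MHz = 6.6 MHz.
65.55 MHz mod fs = 31.35 MHz.
31.35 MHz > fs/2 = 17.1 MHz, folds to fs − 31.35 MHz = 2.85 MHz.
45.75 MHz mod fs = 11.55 MHz.
11.55 MHz ≤ fs/2 = 17.1 MHz, appears at 11.55 MHz.
Distinct values: {2.85 MHz, 6.6 MHz, 11.55 MHz, 15.15 MHz}.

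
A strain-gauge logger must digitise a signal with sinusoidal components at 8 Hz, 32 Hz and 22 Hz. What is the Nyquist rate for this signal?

Highest-frequency component: 32 Hz.
Nyquist rate = 2 × 32 Hz = 64 Hz.

64 Hz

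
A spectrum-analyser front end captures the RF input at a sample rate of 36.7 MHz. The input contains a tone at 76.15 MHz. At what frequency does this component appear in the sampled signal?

2.75 MHz

76.15 MHz mod fs = 2.75 MHz.
2.75 MHz ≤ fs/2 = 18.35 MHz, appears at 2.75 MHz.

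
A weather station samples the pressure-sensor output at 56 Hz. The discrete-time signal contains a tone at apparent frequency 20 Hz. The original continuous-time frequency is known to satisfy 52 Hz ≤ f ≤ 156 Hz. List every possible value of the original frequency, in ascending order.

Frequencies that alias to 20 Hz are k·fs ± 20 Hz for integer k ≥ 0.
k=0: 20 Hz.
k=1: 36 Hz, 76 Hz.
k=2: 92 Hz, 132 Hz.
k=3: 148 Hz, 188 Hz.
k=4: 204 Hz, 244 Hz.
Within [52 Hz, 156 Hz]: 76 Hz, 92 Hz, 132 Hz, 148 Hz.

76 Hz, 92 Hz, 132 Hz, 148 Hz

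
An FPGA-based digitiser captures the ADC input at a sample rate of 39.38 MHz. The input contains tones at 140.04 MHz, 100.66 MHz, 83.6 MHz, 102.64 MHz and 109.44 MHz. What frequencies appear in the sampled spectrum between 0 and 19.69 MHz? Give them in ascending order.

fs/2 = 19.69 MHz.
140.04 MHz mod fs = 21.9 MHz.
21.9 MHz > fs/2 = 19.69 MHz, folds to fs − 21.9 MHz = 17.48 MHz.
100.66 MHz mod fs = 21.9 MHz.
21.9 MHz > fs/2 = 19.69 MHz, folds to fs − 21.9 MHz = 17.48 MHz.
83.6 MHz mod fs = 4.84 MHz.
4.84 MHz ≤ fs/2 = 19.69 MHz, appears at 4.84 MHz.
102.64 MHz mod fs = 23.88 MHz.
23.88 MHz > fs/2 = 19.69 MHz, folds to fs − 23.88 MHz = 15.5 MHz.
109.44 MHz mod fs = 30.68 MHz.
30.68 MHz > fs/2 = 19.69 MHz, folds to fs − 30.68 MHz = 8.7 MHz.
Distinct values: {4.84 MHz, 8.7 MHz, 15.5 MHz, 17.48 MHz}.

4.84 MHz, 8.7 MHz, 15.5 MHz, 17.48 MHz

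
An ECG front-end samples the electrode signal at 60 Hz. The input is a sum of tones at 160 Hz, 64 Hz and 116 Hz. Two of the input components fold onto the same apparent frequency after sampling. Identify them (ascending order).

fs/2 = 30 Hz.
160 Hz mod fs = 40 Hz.
40 Hz > fs/2 = 30 Hz, folds to fs − 40 Hz = 20 Hz.
64 Hz mod fs = 4 Hz.
4 Hz ≤ fs/2 = 30 Hz, appears at 4 Hz.
116 Hz mod fs = 56 Hz.
56 Hz > fs/2 = 30 Hz, folds to fs − 56 Hz = 4 Hz.
64 Hz and 116 Hz both map to 4 Hz.

64 Hz, 116 Hz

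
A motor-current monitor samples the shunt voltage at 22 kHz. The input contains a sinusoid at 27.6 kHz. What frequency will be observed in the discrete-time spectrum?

27.6 kHz mod fs = 5.6 kHz.
5.6 kHz ≤ fs/2 = 11 kHz, appears at 5.6 kHz.

5.6 kHz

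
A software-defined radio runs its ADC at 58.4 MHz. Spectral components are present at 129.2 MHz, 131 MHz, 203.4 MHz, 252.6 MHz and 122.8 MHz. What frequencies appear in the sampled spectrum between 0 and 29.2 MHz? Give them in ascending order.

6 MHz, 12.4 MHz, 14.2 MHz, 19 MHz, 28.2 MHz

fs/2 = 29.2 MHz.
129.2 MHz mod fs = 12.4 MHz.
12.4 MHz ≤ fs/2 = 29.2 MHz, appears at 12.4 MHz.
131 MHz mod fs = 14.2 MHz.
14.2 MHz ≤ fs/2 = 29.2 MHz, appears at 14.2 MHz.
203.4 MHz mod fs = 28.2 MHz.
28.2 MHz ≤ fs/2 = 29.2 MHz, appears at 28.2 MHz.
252.6 MHz mod fs = 19 MHz.
19 MHz ≤ fs/2 = 29.2 MHz, appears at 19 MHz.
122.8 MHz mod fs = 6 MHz.
6 MHz ≤ fs/2 = 29.2 MHz, appears at 6 MHz.
Distinct values: {6 MHz, 12.4 MHz, 14.2 MHz, 19 MHz, 28.2 MHz}.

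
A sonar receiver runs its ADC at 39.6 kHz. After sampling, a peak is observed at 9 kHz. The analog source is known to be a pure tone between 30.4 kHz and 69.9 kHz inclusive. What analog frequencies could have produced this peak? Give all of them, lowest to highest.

30.6 kHz, 48.6 kHz

Frequencies that alias to 9 kHz are k·fs ± 9 kHz for integer k ≥ 0.
k=0: 9 kHz.
k=1: 30.6 kHz, 48.6 kHz.
k=2: 70.2 kHz, 88.2 kHz.
Within [30.4 kHz, 69.9 kHz]: 30.6 kHz, 48.6 kHz.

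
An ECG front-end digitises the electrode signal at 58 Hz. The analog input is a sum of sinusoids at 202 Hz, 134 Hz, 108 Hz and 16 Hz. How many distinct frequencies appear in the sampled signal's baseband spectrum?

4

fs/2 = 29 Hz.
202 Hz mod fs = 28 Hz.
28 Hz ≤ fs/2 = 29 Hz, appears at 28 Hz.
134 Hz mod fs = 18 Hz.
18 Hz ≤ fs/2 = 29 Hz, appears at 18 Hz.
108 Hz mod fs = 50 Hz.
50 Hz > fs/2 = 29 Hz, folds to fs − 50 Hz = 8 Hz.
16 Hz ≤ fs/2 = 29 Hz, passes unchanged.
Distinct values: {8 Hz, 16 Hz, 18 Hz, 28 Hz} → 4.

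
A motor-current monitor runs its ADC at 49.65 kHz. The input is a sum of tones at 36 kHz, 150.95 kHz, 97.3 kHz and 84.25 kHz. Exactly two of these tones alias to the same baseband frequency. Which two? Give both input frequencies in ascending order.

97.3 kHz, 150.95 kHz

fs/2 = 24.825 kHz.
36 kHz > fs/2 = 24.825 kHz, folds to fs − 36 kHz = 13.65 kHz.
150.95 kHz mod fs = 2 kHz.
2 kHz ≤ fs/2 = 24.825 kHz, appears at 2 kHz.
97.3 kHz mod fs = 47.65 kHz.
47.65 kHz > fs/2 = 24.825 kHz, folds to fs − 47.65 kHz = 2 kHz.
84.25 kHz mod fs = 34.6 kHz.
34.6 kHz > fs/2 = 24.825 kHz, folds to fs − 34.6 kHz = 15.05 kHz.
97.3 kHz and 150.95 kHz both map to 2 kHz.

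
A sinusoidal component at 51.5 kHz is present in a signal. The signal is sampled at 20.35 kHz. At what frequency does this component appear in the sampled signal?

51.5 kHz mod fs = 10.8 kHz.
10.8 kHz > fs/2 = 10.175 kHz, folds to fs − 10.8 kHz = 9.55 kHz.

9.55 kHz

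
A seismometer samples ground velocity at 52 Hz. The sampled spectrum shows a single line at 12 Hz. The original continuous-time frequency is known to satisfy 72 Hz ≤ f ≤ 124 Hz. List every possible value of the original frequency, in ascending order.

92 Hz, 116 Hz

Frequencies that alias to 12 Hz are k·fs ± 12 Hz for integer k ≥ 0.
k=0: 12 Hz.
k=1: 40 Hz, 64 Hz.
k=2: 92 Hz, 116 Hz.
k=3: 144 Hz, 168 Hz.
Within [72 Hz, 124 Hz]: 92 Hz, 116 Hz.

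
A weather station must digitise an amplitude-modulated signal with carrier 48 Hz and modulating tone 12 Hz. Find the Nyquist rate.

AM sidebands sit at fc ± fm = 36 Hz and 60 Hz.
Highest-frequency component: 60 Hz.
Nyquist rate = 2 × 60 Hz = 120 Hz.

120 Hz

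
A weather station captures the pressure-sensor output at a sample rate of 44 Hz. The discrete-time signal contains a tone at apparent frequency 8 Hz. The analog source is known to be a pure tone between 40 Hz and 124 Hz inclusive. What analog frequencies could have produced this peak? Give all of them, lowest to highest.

52 Hz, 80 Hz, 96 Hz, 124 Hz

Frequencies that alias to 8 Hz are k·fs ± 8 Hz for integer k ≥ 0.
k=0: 8 Hz.
k=1: 36 Hz, 52 Hz.
k=2: 80 Hz, 96 Hz.
k=3: 124 Hz, 140 Hz.
k=4: 168 Hz, 184 Hz.
Within [40 Hz, 124 Hz]: 52 Hz, 80 Hz, 96 Hz, 124 Hz.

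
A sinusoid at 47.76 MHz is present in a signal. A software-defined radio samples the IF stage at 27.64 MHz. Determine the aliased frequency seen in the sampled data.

47.76 MHz mod fs = 20.12 MHz.
20.12 MHz > fs/2 = 13.82 MHz, folds to fs − 20.12 MHz = 7.52 MHz.

7.52 MHz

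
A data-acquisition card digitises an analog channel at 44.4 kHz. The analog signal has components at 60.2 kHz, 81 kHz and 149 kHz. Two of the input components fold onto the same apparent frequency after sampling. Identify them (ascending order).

fs/2 = 22.2 kHz.
60.2 kHz mod fs = 15.8 kHz.
15.8 kHz ≤ fs/2 = 22.2 kHz, appears at 15.8 kHz.
81 kHz mod fs = 36.6 kHz.
36.6 kHz > fs/2 = 22.2 kHz, folds to fs − 36.6 kHz = 7.8 kHz.
149 kHz mod fs = 15.8 kHz.
15.8 kHz ≤ fs/2 = 22.2 kHz, appears at 15.8 kHz.
60.2 kHz and 149 kHz both map to 15.8 kHz.

60.2 kHz, 149 kHz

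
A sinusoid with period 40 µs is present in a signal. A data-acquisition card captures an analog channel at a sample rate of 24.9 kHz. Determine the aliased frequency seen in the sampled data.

0.1 kHz

T = 40 µs → f = 1/T = 25 kHz.
25 kHz mod fs = 0.1 kHz.
0.1 kHz ≤ fs/2 = 12.45 kHz, appears at 0.1 kHz.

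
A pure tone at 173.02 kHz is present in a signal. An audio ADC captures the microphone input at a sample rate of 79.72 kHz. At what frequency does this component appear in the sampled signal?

13.58 kHz

173.02 kHz mod fs = 13.58 kHz.
13.58 kHz ≤ fs/2 = 39.86 kHz, appears at 13.58 kHz.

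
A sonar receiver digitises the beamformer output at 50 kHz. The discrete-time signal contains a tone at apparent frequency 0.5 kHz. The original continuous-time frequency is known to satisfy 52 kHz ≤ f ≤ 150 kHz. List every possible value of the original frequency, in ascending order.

99.5 kHz, 100.5 kHz, 149.5 kHz

Frequencies that alias to 0.5 kHz are k·fs ± 0.5 kHz for integer k ≥ 0.
k=0: 0.5 kHz.
k=1: 49.5 kHz, 50.5 kHz.
k=2: 99.5 kHz, 100.5 kHz.
k=3: 149.5 kHz, 150.5 kHz.
k=4: 199.5 kHz, 200.5 kHz.
Within [52 kHz, 150 kHz]: 99.5 kHz, 100.5 kHz, 149.5 kHz.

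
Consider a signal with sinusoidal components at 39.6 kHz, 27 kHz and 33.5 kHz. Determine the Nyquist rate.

79.2 kHz

Highest-frequency component: 39.6 kHz.
Nyquist rate = 2 × 39.6 kHz = 79.2 kHz.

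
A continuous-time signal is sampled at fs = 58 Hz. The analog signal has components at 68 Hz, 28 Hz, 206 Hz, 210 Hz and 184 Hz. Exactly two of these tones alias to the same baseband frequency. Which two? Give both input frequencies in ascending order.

fs/2 = 29 Hz.
68 Hz mod fs = 10 Hz.
10 Hz ≤ fs/2 = 29 Hz, appears at 10 Hz.
28 Hz ≤ fs/2 = 29 Hz, passes unchanged.
206 Hz mod fs = 32 Hz.
32 Hz > fs/2 = 29 Hz, folds to fs − 32 Hz = 26 Hz.
210 Hz mod fs = 36 Hz.
36 Hz > fs/2 = 29 Hz, folds to fs − 36 Hz = 22 Hz.
184 Hz mod fs = 10 Hz.
10 Hz ≤ fs/2 = 29 Hz, appears at 10 Hz.
68 Hz and 184 Hz both map to 10 Hz.

68 Hz, 184 Hz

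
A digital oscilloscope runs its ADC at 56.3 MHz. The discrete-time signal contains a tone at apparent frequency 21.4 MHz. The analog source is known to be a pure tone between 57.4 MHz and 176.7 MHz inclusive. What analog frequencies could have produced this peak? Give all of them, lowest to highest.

Frequencies that alias to 21.4 MHz are k·fs ± 21.4 MHz for integer k ≥ 0.
k=0: 21.4 MHz.
k=1: 34.9 MHz, 77.7 MHz.
k=2: 91.2 MHz, 134 MHz.
k=3: 147.5 MHz, 190.3 MHz.
k=4: 203.8 MHz, 246.6 MHz.
Within [57.4 MHz, 176.7 MHz]: 77.7 MHz, 91.2 MHz, 134 MHz, 147.5 MHz.

77.7 MHz, 91.2 MHz, 134 MHz, 147.5 MHz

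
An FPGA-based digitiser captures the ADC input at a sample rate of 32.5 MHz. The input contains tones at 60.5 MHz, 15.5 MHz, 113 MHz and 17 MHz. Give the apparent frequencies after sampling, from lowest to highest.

4.5 MHz, 15.5 MHz

fs/2 = 16.25 MHz.
60.5 MHz mod fs = 28 MHz.
28 MHz > fs/2 = 16.25 MHz, folds to fs − 28 MHz = 4.5 MHz.
15.5 MHz ≤ fs/2 = 16.25 MHz, passes unchanged.
113 MHz mod fs = 15.5 MHz.
15.5 MHz ≤ fs/2 = 16.25 MHz, appears at 15.5 MHz.
17 MHz > fs/2 = 16.25 MHz, folds to fs − 17 MHz = 15.5 MHz.
Distinct values: {4.5 MHz, 15.5 MHz}.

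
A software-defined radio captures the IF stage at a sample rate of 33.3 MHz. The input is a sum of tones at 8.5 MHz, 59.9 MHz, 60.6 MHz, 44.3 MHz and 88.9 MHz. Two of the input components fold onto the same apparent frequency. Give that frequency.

fs/2 = 16.65 MHz.
8.5 MHz ≤ fs/2 = 16.65 MHz, passes unchanged.
59.9 MHz mod fs = 26.6 MHz.
26.6 MHz > fs/2 = 16.65 MHz, folds to fs − 26.6 MHz = 6.7 MHz.
60.6 MHz mod fs = 27.3 MHz.
27.3 MHz > fs/2 = 16.65 MHz, folds to fs − 27.3 MHz = 6 MHz.
44.3 MHz mod fs = 11 MHz.
11 MHz ≤ fs/2 = 16.65 MHz, appears at 11 MHz.
88.9 MHz mod fs = 22.3 MHz.
22.3 MHz > fs/2 = 16.65 MHz, folds to fs − 22.3 MHz = 11 MHz.
44.3 MHz and 88.9 MHz both map to 11 MHz.

11 MHz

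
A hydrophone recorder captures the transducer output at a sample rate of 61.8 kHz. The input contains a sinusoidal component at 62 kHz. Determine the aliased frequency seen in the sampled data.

0.2 kHz

62 kHz mod fs = 0.2 kHz.
0.2 kHz ≤ fs/2 = 30.9 kHz, appears at 0.2 kHz.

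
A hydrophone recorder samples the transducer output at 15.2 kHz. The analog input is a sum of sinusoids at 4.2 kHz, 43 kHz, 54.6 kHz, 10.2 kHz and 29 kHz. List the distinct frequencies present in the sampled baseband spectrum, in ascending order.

1.4 kHz, 2.6 kHz, 4.2 kHz, 5 kHz, 6.2 kHz

fs/2 = 7.6 kHz.
4.2 kHz ≤ fs/2 = 7.6 kHz, passes unchanged.
43 kHz mod fs = 12.6 kHz.
12.6 kHz > fs/2 = 7.6 kHz, folds to fs − 12.6 kHz = 2.6 kHz.
54.6 kHz mod fs = 9 kHz.
9 kHz > fs/2 = 7.6 kHz, folds to fs − 9 kHz = 6.2 kHz.
10.2 kHz > fs/2 = 7.6 kHz, folds to fs − 10.2 kHz = 5 kHz.
29 kHz mod fs = 13.8 kHz.
13.8 kHz > fs/2 = 7.6 kHz, folds to fs − 13.8 kHz = 1.4 kHz.
Distinct values: {1.4 kHz, 2.6 kHz, 4.2 kHz, 5 kHz, 6.2 kHz}.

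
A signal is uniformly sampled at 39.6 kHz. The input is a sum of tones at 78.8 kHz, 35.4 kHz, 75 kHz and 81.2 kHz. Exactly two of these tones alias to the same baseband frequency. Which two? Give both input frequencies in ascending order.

fs/2 = 19.8 kHz.
78.8 kHz mod fs = 39.2 kHz.
39.2 kHz > fs/2 = 19.8 kHz, folds to fs − 39.2 kHz = 0.4 kHz.
35.4 kHz > fs/2 = 19.8 kHz, folds to fs − 35.4 kHz = 4.2 kHz.
75 kHz mod fs = 35.4 kHz.
35.4 kHz > fs/2 = 19.8 kHz, folds to fs − 35.4 kHz = 4.2 kHz.
81.2 kHz mod fs = 2 kHz.
2 kHz ≤ fs/2 = 19.8 kHz, appears at 2 kHz.
35.4 kHz and 75 kHz both map to 4.2 kHz.

35.4 kHz, 75 kHz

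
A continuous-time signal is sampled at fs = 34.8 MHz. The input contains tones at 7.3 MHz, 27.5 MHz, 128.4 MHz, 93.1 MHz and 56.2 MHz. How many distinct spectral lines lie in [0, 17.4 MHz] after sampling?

fs/2 = 17.4 MHz.
7.3 MHz ≤ fs/2 = 17.4 MHz, passes unchanged.
27.5 MHz > fs/2 = 17.4 MHz, folds to fs − 27.5 MHz = 7.3 MHz.
128.4 MHz mod fs = 24 MHz.
24 MHz > fs/2 = 17.4 MHz, folds to fs − 24 MHz = 10.8 MHz.
93.1 MHz mod fs = 23.5 MHz.
23.5 MHz > fs/2 = 17.4 MHz, folds to fs − 23.5 MHz = 11.3 MHz.
56.2 MHz mod fs = 21.4 MHz.
21.4 MHz > fs/2 = 17.4 MHz, folds to fs − 21.4 MHz = 13.4 MHz.
Distinct values: {7.3 MHz, 10.8 MHz, 11.3 MHz, 13.4 MHz} → 4.

4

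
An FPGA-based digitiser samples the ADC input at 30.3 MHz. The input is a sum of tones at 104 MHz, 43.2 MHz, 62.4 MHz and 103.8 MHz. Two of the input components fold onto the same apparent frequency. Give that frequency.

12.9 MHz

fs/2 = 15.15 MHz.
104 MHz mod fs = 13.1 MHz.
13.1 MHz ≤ fs/2 = 15.15 MHz, appears at 13.1 MHz.
43.2 MHz mod fs = 12.9 MHz.
12.9 MHz ≤ fs/2 = 15.15 MHz, appears at 12.9 MHz.
62.4 MHz mod fs = 1.8 MHz.
1.8 MHz ≤ fs/2 = 15.15 MHz, appears at 1.8 MHz.
103.8 MHz mod fs = 12.9 MHz.
12.9 MHz ≤ fs/2 = 15.15 MHz, appears at 12.9 MHz.
43.2 MHz and 103.8 MHz both map to 12.9 MHz.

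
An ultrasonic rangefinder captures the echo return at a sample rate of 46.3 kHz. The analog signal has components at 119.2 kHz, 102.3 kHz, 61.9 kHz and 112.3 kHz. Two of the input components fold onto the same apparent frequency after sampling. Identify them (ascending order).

112.3 kHz, 119.2 kHz

fs/2 = 23.15 kHz.
119.2 kHz mod fs = 26.6 kHz.
26.6 kHz > fs/2 = 23.15 kHz, folds to fs − 26.6 kHz = 19.7 kHz.
102.3 kHz mod fs = 9.7 kHz.
9.7 kHz ≤ fs/2 = 23.15 kHz, appears at 9.7 kHz.
61.9 kHz mod fs = 15.6 kHz.
15.6 kHz ≤ fs/2 = 23.15 kHz, appears at 15.6 kHz.
112.3 kHz mod fs = 19.7 kHz.
19.7 kHz ≤ fs/2 = 23.15 kHz, appears at 19.7 kHz.
112.3 kHz and 119.2 kHz both map to 19.7 kHz.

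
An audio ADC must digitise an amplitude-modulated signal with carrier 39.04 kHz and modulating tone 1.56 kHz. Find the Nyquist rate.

AM sidebands sit at fc ± fm = 37.48 kHz and 40.6 kHz.
Highest-frequency component: 40.6 kHz.
Nyquist rate = 2 × 40.6 kHz = 81.2 kHz.

81.2 kHz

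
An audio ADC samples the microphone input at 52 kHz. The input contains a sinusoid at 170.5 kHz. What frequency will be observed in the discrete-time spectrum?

14.5 kHz

170.5 kHz mod fs = 14.5 kHz.
14.5 kHz ≤ fs/2 = 26 kHz, appears at 14.5 kHz.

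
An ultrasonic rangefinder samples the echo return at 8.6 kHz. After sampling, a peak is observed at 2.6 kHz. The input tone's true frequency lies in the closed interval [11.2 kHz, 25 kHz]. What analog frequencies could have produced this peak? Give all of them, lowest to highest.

11.2 kHz, 14.6 kHz, 19.8 kHz, 23.2 kHz

Frequencies that alias to 2.6 kHz are k·fs ± 2.6 kHz for integer k ≥ 0.
k=0: 2.6 kHz.
k=1: 6 kHz, 11.2 kHz.
k=2: 14.6 kHz, 19.8 kHz.
k=3: 23.2 kHz, 28.4 kHz.
k=4: 31.8 kHz, 37 kHz.
Within [11.2 kHz, 25 kHz]: 11.2 kHz, 14.6 kHz, 19.8 kHz, 23.2 kHz.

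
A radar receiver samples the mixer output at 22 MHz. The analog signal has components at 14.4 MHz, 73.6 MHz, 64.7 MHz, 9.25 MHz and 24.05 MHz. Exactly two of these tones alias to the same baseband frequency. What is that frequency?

7.6 MHz

fs/2 = 11 MHz.
14.4 MHz > fs/2 = 11 MHz, folds to fs − 14.4 MHz = 7.6 MHz.
73.6 MHz mod fs = 7.6 MHz.
7.6 MHz ≤ fs/2 = 11 MHz, appears at 7.6 MHz.
64.7 MHz mod fs = 20.7 MHz.
20.7 MHz > fs/2 = 11 MHz, folds to fs − 20.7 MHz = 1.3 MHz.
9.25 MHz ≤ fs/2 = 11 MHz, passes unchanged.
24.05 MHz mod fs = 2.05 MHz.
2.05 MHz ≤ fs/2 = 11 MHz, appears at 2.05 MHz.
14.4 MHz and 73.6 MHz both map to 7.6 MHz.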